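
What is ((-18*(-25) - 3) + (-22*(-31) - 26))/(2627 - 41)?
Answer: 1103/2586 ≈ 0.42653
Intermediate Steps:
((-18*(-25) - 3) + (-22*(-31) - 26))/(2627 - 41) = ((450 - 3) + (682 - 26))/2586 = (447 + 656)*(1/2586) = 1103*(1/2586) = 1103/2586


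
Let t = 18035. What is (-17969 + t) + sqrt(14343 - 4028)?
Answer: 66 + sqrt(10315) ≈ 167.56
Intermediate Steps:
(-17969 + t) + sqrt(14343 - 4028) = (-17969 + 18035) + sqrt(14343 - 4028) = 66 + sqrt(10315)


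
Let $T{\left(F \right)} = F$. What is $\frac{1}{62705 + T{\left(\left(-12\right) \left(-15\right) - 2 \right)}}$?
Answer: $\frac{1}{62883} \approx 1.5903 \cdot 10^{-5}$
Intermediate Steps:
$\frac{1}{62705 + T{\left(\left(-12\right) \left(-15\right) - 2 \right)}} = \frac{1}{62705 - -178} = \frac{1}{62705 + \left(180 - 2\right)} = \frac{1}{62705 + 178} = \frac{1}{62883}$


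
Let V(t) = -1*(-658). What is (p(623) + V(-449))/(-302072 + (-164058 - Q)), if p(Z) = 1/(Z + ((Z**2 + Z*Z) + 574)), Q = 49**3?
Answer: -170521797/151287300815 ≈ -0.0011271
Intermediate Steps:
Q = 117649
V(t) = 658
p(Z) = 1/(574 + Z + 2*Z**2) (p(Z) = 1/(Z + ((Z**2 + Z**2) + 574)) = 1/(Z + (2*Z**2 + 574)) = 1/(Z + (574 + 2*Z**2)) = 1/(574 + Z + 2*Z**2))
(p(623) + V(-449))/(-302072 + (-164058 - Q)) = (1/(574 + 623 + 2*623**2) + 658)/(-302072 + (-164058 - 1*117649)) = (1/(574 + 623 + 2*388129) + 658)/(-302072 + (-164058 - 117649)) = (1/(574 + 623 + 776258) + 658)/(-302072 - 281707) = (1/777455 + 658)/(-583779) = (1/777455 + 658)*(-1/583779) = (511565391/777455)*(-1/583779) = -170521797/151287300815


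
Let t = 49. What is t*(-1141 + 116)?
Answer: -50225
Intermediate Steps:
t*(-1141 + 116) = 49*(-1141 + 116) = 49*(-1025) = -50225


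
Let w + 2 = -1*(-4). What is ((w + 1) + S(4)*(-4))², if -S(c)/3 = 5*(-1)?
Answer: 3249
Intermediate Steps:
w = 2 (w = -2 - 1*(-4) = -2 + 4 = 2)
S(c) = 15 (S(c) = -15*(-1) = -3*(-5) = 15)
((w + 1) + S(4)*(-4))² = ((2 + 1) + 15*(-4))² = (3 - 60)² = (-57)² = 3249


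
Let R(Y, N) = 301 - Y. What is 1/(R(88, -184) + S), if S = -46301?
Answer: -1/46088 ≈ -2.1698e-5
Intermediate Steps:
1/(R(88, -184) + S) = 1/((301 - 1*88) - 46301) = 1/((301 - 88) - 46301) = 1/(213 - 46301) = 1/(-46088) = -1/46088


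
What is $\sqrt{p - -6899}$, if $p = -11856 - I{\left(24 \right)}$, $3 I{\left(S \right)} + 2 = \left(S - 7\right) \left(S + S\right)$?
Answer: $\frac{i \sqrt{47055}}{3} \approx 72.307 i$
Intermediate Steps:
$I{\left(S \right)} = - \frac{2}{3} + \frac{2 S \left(-7 + S\right)}{3}$ ($I{\left(S \right)} = - \frac{2}{3} + \frac{\left(S - 7\right) \left(S + S\right)}{3} = - \frac{2}{3} + \frac{\left(-7 + S\right) 2 S}{3} = - \frac{2}{3} + \frac{2 S \left(-7 + S\right)}{3}$)
$p = - \frac{36382}{3}$ ($p = -11856 - \left(- \frac{2}{3} - 112 + \frac{2 \cdot 24^{2}}{3}\right) = -11856 - \left(- \frac{2}{3} - 112 + \frac{2}{3} \cdot 576\right) = -11856 - \left(- \frac{2}{3} - 112 + 384\right) = -11856 - \frac{814}{3} = - \frac{36382}{3} \approx -12127.0$)
$\sqrt{p - -6899} = \sqrt{- \frac{36382}{3} - -6899} = \sqrt{- \frac{36382}{3} + \left(-13470 + 20369\right)} = \sqrt{- \frac{36382}{3} + 6899} = \sqrt{- \frac{15685}{3}} = \frac{i \sqrt{47055}}{3}$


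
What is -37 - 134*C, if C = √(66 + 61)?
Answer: -37 - 134*√127 ≈ -1547.1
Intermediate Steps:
C = √127 ≈ 11.269
-37 - 134*C = -37 - 134*√127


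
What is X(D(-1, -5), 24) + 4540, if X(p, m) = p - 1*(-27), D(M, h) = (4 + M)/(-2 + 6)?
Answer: 18271/4 ≈ 4567.8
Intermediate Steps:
D(M, h) = 1 + M/4 (D(M, h) = (4 + M)/4 = (4 + M)*(1/4) = 1 + M/4)
X(p, m) = 27 + p (X(p, m) = p + 27 = 27 + p)
X(D(-1, -5), 24) + 4540 = (27 + (1 + (1/4)*(-1))) + 4540 = (27 + (1 - 1/4)) + 4540 = (27 + 3/4) + 4540 = 111/4 + 4540 = 18271/4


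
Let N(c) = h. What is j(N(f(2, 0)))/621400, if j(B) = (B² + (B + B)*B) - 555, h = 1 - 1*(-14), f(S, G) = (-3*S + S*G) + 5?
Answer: 3/15535 ≈ 0.00019311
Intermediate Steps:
f(S, G) = 5 - 3*S + G*S (f(S, G) = (-3*S + G*S) + 5 = 5 - 3*S + G*S)
h = 15 (h = 1 + 14 = 15)
N(c) = 15
j(B) = -555 + 3*B² (j(B) = (B² + (2*B)*B) - 555 = (B² + 2*B²) - 555 = 3*B² - 555 = -555 + 3*B²)
j(N(f(2, 0)))/621400 = (-555 + 3*15²)/621400 = (-555 + 3*225)*(1/621400) = (-555 + 675)*(1/621400) = 120*(1/621400) = 3/15535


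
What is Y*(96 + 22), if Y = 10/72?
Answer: 295/18 ≈ 16.389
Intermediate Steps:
Y = 5/36 (Y = 10*(1/72) = 5/36 ≈ 0.13889)
Y*(96 + 22) = 5*(96 + 22)/36 = (5/36)*118 = 295/18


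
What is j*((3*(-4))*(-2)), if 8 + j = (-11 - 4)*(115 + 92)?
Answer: -74712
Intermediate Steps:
j = -3113 (j = -8 + (-11 - 4)*(115 + 92) = -8 - 15*207 = -8 - 3105 = -3113)
j*((3*(-4))*(-2)) = -3113*3*(-4)*(-2) = -(-37356)*(-2) = -3113*24 = -74712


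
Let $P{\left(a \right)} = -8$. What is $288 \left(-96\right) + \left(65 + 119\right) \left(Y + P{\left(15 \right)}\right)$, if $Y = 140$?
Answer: $-3360$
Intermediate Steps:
$288 \left(-96\right) + \left(65 + 119\right) \left(Y + P{\left(15 \right)}\right) = 288 \left(-96\right) + \left(65 + 119\right) \left(140 - 8\right) = -27648 + 184 \cdot 132 = -27648 + 24288 = -3360$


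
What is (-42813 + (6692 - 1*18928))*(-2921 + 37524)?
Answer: -1904860547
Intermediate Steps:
(-42813 + (6692 - 1*18928))*(-2921 + 37524) = (-42813 + (6692 - 18928))*34603 = (-42813 - 12236)*34603 = -55049*34603 = -1904860547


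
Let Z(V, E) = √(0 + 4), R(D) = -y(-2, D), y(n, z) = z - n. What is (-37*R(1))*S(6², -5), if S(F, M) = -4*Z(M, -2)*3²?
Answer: -7992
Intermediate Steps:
R(D) = -2 - D (R(D) = -(D - 1*(-2)) = -(D + 2) = -(2 + D) = -2 - D)
Z(V, E) = 2 (Z(V, E) = √4 = 2)
S(F, M) = -72 (S(F, M) = -4*2*3² = -8*9 = -72)
(-37*R(1))*S(6², -5) = -37*(-2 - 1*1)*(-72) = -37*(-2 - 1)*(-72) = -37*(-3)*(-72) = 111*(-72) = -7992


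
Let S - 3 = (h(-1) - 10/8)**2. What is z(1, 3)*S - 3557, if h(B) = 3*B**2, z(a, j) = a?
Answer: -56815/16 ≈ -3550.9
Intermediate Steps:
S = 97/16 (S = 3 + (3*(-1)**2 - 10/8)**2 = 3 + (3*1 - 10*1/8)**2 = 3 + (3 - 5/4)**2 = 3 + (7/4)**2 = 3 + 49/16 = 97/16 ≈ 6.0625)
z(1, 3)*S - 3557 = 1*(97/16) - 3557 = 97/16 - 3557 = -56815/16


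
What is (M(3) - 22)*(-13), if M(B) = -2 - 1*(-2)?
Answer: 286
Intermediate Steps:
M(B) = 0 (M(B) = -2 + 2 = 0)
(M(3) - 22)*(-13) = (0 - 22)*(-13) = -22*(-13) = 286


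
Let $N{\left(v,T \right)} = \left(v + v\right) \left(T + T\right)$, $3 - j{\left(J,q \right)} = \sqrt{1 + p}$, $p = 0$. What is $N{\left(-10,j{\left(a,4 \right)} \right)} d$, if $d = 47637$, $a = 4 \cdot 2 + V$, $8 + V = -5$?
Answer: $-3810960$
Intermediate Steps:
$V = -13$ ($V = -8 - 5 = -13$)
$a = -5$ ($a = 4 \cdot 2 - 13 = 8 - 13 = -5$)
$j{\left(J,q \right)} = 2$ ($j{\left(J,q \right)} = 3 - \sqrt{1 + 0} = 3 - \sqrt{1} = 3 - 1 = 2$)
$N{\left(v,T \right)} = 4 T v$ ($N{\left(v,T \right)} = 2 v 2 T = 4 T v$)
$N{\left(-10,j{\left(a,4 \right)} \right)} d = 4 \cdot 2 \left(-10\right) 47637 = \left(-80\right) 47637 = -3810960$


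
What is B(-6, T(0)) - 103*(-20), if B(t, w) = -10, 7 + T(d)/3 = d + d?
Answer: 2050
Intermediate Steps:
T(d) = -21 + 6*d (T(d) = -21 + 3*(d + d) = -21 + 3*(2*d) = -21 + 6*d)
B(-6, T(0)) - 103*(-20) = -10 - 103*(-20) = -10 + 2060 = 2050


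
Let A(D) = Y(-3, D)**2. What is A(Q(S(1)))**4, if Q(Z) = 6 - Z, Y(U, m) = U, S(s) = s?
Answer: 6561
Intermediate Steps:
A(D) = 9 (A(D) = (-3)**2 = 9)
A(Q(S(1)))**4 = 9**4 = 6561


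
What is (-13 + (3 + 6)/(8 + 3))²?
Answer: 17956/121 ≈ 148.40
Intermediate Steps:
(-13 + (3 + 6)/(8 + 3))² = (-13 + 9/11)² = (-134/11)² = 17956/121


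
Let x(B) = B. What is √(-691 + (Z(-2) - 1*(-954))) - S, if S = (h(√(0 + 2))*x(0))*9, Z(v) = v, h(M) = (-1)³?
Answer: 3*√29 ≈ 16.155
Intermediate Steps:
h(M) = -1
S = 0 (S = -1*0*9 = 0*9 = 0)
√(-691 + (Z(-2) - 1*(-954))) - S = √(-691 + (-2 - 1*(-954))) - 1*0 = √(-691 + (-2 + 954)) + 0 = √(-691 + 952) + 0 = √261 + 0 = 3*√29 + 0 = 3*√29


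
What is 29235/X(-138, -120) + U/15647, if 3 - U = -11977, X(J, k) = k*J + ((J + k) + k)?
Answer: 217100135/84399918 ≈ 2.5723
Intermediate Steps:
X(J, k) = J + 2*k + J*k (X(J, k) = J*k + (J + 2*k) = J + 2*k + J*k)
U = 11980 (U = 3 - 1*(-11977) = 3 + 11977 = 11980)
29235/X(-138, -120) + U/15647 = 29235/(-138 + 2*(-120) - 138*(-120)) + 11980/15647 = 29235/(-138 - 240 + 16560) + 11980*(1/15647) = 29235/16182 + 11980/15647 = 29235*(1/16182) + 11980/15647 = 9745/5394 + 11980/15647 = 217100135/84399918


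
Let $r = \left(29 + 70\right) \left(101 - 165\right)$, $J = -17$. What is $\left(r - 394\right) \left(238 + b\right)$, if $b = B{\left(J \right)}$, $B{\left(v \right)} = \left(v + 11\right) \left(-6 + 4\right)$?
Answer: $-1682500$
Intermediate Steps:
$B{\left(v \right)} = -22 - 2 v$ ($B{\left(v \right)} = \left(11 + v\right) \left(-2\right) = -22 - 2 v$)
$r = -6336$ ($r = 99 \left(-64\right) = -6336$)
$b = 12$ ($b = -22 - -34 = -22 + 34 = 12$)
$\left(r - 394\right) \left(238 + b\right) = \left(-6336 - 394\right) \left(238 + 12\right) = \left(-6730\right) 250 = -1682500$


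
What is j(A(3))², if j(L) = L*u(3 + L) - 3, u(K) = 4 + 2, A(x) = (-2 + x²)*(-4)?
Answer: 29241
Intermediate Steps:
A(x) = 8 - 4*x²
u(K) = 6
j(L) = -3 + 6*L (j(L) = L*6 - 3 = 6*L - 3 = -3 + 6*L)
j(A(3))² = (-3 + 6*(8 - 4*3²))² = (-3 + 6*(8 - 4*9))² = (-3 + 6*(8 - 36))² = (-3 + 6*(-28))² = (-3 - 168)² = (-171)² = 29241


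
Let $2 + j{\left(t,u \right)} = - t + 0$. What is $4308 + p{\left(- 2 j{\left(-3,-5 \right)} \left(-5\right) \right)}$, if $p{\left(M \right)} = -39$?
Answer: $4269$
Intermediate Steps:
$j{\left(t,u \right)} = -2 - t$ ($j{\left(t,u \right)} = -2 + \left(- t + 0\right) = -2 - t$)
$4308 + p{\left(- 2 j{\left(-3,-5 \right)} \left(-5\right) \right)} = 4308 - 39 = 4269$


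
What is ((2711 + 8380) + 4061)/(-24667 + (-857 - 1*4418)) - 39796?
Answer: -595793492/14971 ≈ -39797.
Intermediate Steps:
((2711 + 8380) + 4061)/(-24667 + (-857 - 1*4418)) - 39796 = (11091 + 4061)/(-24667 + (-857 - 4418)) - 39796 = 15152/(-24667 - 5275) - 39796 = 15152/(-29942) - 39796 = 15152*(-1/29942) - 39796 = -7576/14971 - 39796 = -595793492/14971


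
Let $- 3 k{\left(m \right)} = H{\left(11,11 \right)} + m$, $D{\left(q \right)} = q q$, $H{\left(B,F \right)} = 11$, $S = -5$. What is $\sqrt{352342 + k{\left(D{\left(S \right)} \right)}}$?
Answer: $\sqrt{352330} \approx 593.57$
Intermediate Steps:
$D{\left(q \right)} = q^{2}$
$k{\left(m \right)} = - \frac{11}{3} - \frac{m}{3}$ ($k{\left(m \right)} = - \frac{11 + m}{3} = - \frac{11}{3} - \frac{m}{3}$)
$\sqrt{352342 + k{\left(D{\left(S \right)} \right)}} = \sqrt{352342 - \left(\frac{11}{3} + \frac{\left(-5\right)^{2}}{3}\right)} = \sqrt{352342 - 12} = \sqrt{352330}$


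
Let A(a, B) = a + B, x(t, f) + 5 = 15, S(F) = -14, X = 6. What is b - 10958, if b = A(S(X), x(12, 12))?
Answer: -10962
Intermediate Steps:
x(t, f) = 10 (x(t, f) = -5 + 15 = 10)
A(a, B) = B + a
b = -4 (b = 10 - 14 = -4)
b - 10958 = -4 - 10958 = -10962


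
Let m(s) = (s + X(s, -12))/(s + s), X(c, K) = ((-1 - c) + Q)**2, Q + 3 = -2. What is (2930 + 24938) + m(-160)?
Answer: 2223551/80 ≈ 27794.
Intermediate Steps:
Q = -5 (Q = -3 - 2 = -5)
X(c, K) = (-6 - c)**2 (X(c, K) = ((-1 - c) - 5)**2 = (-6 - c)**2)
m(s) = (s + (6 + s)**2)/(2*s) (m(s) = (s + (6 + s)**2)/(s + s) = (s + (6 + s)**2)/((2*s)) = (s + (6 + s)**2)*(1/(2*s)) = (s + (6 + s)**2)/(2*s))
(2930 + 24938) + m(-160) = (2930 + 24938) + (1/2)*(-160 + (6 - 160)**2)/(-160) = 27868 + (1/2)*(-1/160)*(-160 + (-154)**2) = 27868 + (1/2)*(-1/160)*(-160 + 23716) = 27868 + (1/2)*(-1/160)*23556 = 27868 - 5889/80 = 2223551/80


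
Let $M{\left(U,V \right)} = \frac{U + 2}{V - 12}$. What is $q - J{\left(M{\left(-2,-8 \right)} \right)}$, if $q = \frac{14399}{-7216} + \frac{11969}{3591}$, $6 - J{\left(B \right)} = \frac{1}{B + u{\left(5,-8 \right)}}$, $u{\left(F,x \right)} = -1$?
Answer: $- \frac{13338827}{2355696} \approx -5.6624$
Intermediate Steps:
$M{\left(U,V \right)} = \frac{2 + U}{-12 + V}$
$J{\left(B \right)} = 6 - \frac{1}{-1 + B}$ ($J{\left(B \right)} = 6 - \frac{1}{B - 1} = 6 - \frac{1}{-1 + B}$)
$q = \frac{3151045}{2355696}$ ($q = 14399 \left(- \frac{1}{7216}\right) + 11969 \cdot \frac{1}{3591} = - \frac{1309}{656} + \frac{11969}{3591} = \frac{3151045}{2355696} \approx 1.3376$)
$q - J{\left(M{\left(-2,-8 \right)} \right)} = \frac{3151045}{2355696} - \frac{-7 + 6 \frac{2 - 2}{-12 - 8}}{-1 + \frac{2 - 2}{-12 - 8}} = \frac{3151045}{2355696} - \frac{-7 + 6 \frac{1}{-20} \cdot 0}{-1 + \frac{1}{-20} \cdot 0} = \frac{3151045}{2355696} - \frac{-7 + 6 \left(\left(- \frac{1}{20}\right) 0\right)}{-1 - 0} = \frac{3151045}{2355696} - \frac{-7 + 6 \cdot 0}{-1 + 0} = \frac{3151045}{2355696} - \frac{-7 + 0}{-1} = \frac{3151045}{2355696} - \left(-1\right) \left(-7\right) = \frac{3151045}{2355696} - 7 = - \frac{13338827}{2355696}$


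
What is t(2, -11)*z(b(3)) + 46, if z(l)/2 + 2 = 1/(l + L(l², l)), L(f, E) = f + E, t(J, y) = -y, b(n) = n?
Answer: 52/15 ≈ 3.4667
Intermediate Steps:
L(f, E) = E + f
z(l) = -4 + 2/(l² + 2*l) (z(l) = -4 + 2/(l + (l + l²)) = -4 + 2/(l² + 2*l))
t(2, -11)*z(b(3)) + 46 = (-1*(-11))*(2*(1 - 4*3 - 2*3²)/(3*(2 + 3))) + 46 = 11*(2*(⅓)*(1 - 12 - 2*9)/5) + 46 = 11*(2*(⅓)*(⅕)*(1 - 12 - 18)) + 46 = 11*(2*(⅓)*(⅕)*(-29)) + 46 = 11*(-58/15) + 46 = -638/15 + 46 = 52/15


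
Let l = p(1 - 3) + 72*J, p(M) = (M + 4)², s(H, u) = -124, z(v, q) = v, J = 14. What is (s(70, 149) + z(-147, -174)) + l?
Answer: 741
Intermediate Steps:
p(M) = (4 + M)²
l = 1012 (l = (4 + (1 - 3))² + 72*14 = (4 - 2)² + 1008 = 2² + 1008 = 4 + 1008 = 1012)
(s(70, 149) + z(-147, -174)) + l = (-124 - 147) + 1012 = -271 + 1012 = 741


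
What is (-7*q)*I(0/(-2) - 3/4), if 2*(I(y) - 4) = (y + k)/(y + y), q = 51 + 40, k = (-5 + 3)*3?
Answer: -15925/4 ≈ -3981.3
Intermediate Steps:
k = -6 (k = -2*3 = -6)
q = 91
I(y) = 4 + (-6 + y)/(4*y) (I(y) = 4 + ((y - 6)/(y + y))/2 = 4 + ((-6 + y)/((2*y)))/2 = 4 + ((-6 + y)*(1/(2*y)))/2 = 4 + ((-6 + y)/(2*y))/2 = 4 + (-6 + y)/(4*y))
(-7*q)*I(0/(-2) - 3/4) = (-7*91)*((-6 + 17*(0/(-2) - 3/4))/(4*(0/(-2) - 3/4))) = -637*(-6 + 17*(0*(-1/2) - 3*1/4))/(4*(0*(-1/2) - 3*1/4)) = -637*(-6 + 17*(0 - 3/4))/(4*(0 - 3/4)) = -637*(-6 + 17*(-3/4))/(4*(-3/4)) = -637*(-4)*(-6 - 51/4)/(4*3) = -637*(-4)*(-75)/(4*3*4) = -637*25/4 = -15925/4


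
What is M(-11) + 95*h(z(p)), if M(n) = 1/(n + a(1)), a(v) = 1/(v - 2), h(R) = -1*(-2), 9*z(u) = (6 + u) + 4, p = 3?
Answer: 2279/12 ≈ 189.92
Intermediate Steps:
z(u) = 10/9 + u/9 (z(u) = ((6 + u) + 4)/9 = (10 + u)/9 = 10/9 + u/9)
h(R) = 2
a(v) = 1/(-2 + v)
M(n) = 1/(-1 + n) (M(n) = 1/(n + 1/(-2 + 1)) = 1/(n + 1/(-1)) = 1/(n - 1) = 1/(-1 + n))
M(-11) + 95*h(z(p)) = 1/(-1 - 11) + 95*2 = 1/(-12) + 190 = -1/12 + 190 = 2279/12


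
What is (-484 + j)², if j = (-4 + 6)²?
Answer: 230400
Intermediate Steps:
j = 4 (j = 2² = 4)
(-484 + j)² = (-484 + 4)² = (-480)² = 230400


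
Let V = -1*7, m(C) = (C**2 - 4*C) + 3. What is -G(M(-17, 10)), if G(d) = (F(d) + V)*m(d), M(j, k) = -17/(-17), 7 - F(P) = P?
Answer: 0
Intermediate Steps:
m(C) = 3 + C**2 - 4*C
F(P) = 7 - P
M(j, k) = 1 (M(j, k) = -17*(-1/17) = 1)
V = -7
G(d) = -d*(3 + d**2 - 4*d) (G(d) = ((7 - d) - 7)*(3 + d**2 - 4*d) = (-d)*(3 + d**2 - 4*d) = -d*(3 + d**2 - 4*d))
-G(M(-17, 10)) = -(-3 - 1*1**2 + 4*1) = -(-3 - 1*1 + 4) = -(-3 - 1 + 4) = -0 = -1*0 = 0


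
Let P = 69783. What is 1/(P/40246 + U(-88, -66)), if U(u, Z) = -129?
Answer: -40246/5121951 ≈ -0.0078575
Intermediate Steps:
1/(P/40246 + U(-88, -66)) = 1/(69783/40246 - 129) = 1/(-5121951/40246) = -40246/5121951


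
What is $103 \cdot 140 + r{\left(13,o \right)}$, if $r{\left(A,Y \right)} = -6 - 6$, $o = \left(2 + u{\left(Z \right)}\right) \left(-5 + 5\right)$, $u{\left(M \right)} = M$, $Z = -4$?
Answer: $14408$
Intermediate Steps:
$o = 0$ ($o = \left(2 - 4\right) \left(-5 + 5\right) = \left(-2\right) 0 = 0$)
$r{\left(A,Y \right)} = -12$ ($r{\left(A,Y \right)} = -6 - 6 = -12$)
$103 \cdot 140 + r{\left(13,o \right)} = 103 \cdot 140 - 12 = 14420 - 12 = 14408$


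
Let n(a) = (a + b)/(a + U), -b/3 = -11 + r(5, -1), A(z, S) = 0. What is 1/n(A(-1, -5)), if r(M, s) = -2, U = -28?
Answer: -28/39 ≈ -0.71795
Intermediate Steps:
b = 39 (b = -3*(-11 - 2) = -3*(-13) = 39)
n(a) = (39 + a)/(-28 + a) (n(a) = (a + 39)/(a - 28) = (39 + a)/(-28 + a))
1/n(A(-1, -5)) = 1/((39 + 0)/(-28 + 0)) = 1/(39/(-28)) = 1/(-1/28*39) = 1/(-39/28) = -28/39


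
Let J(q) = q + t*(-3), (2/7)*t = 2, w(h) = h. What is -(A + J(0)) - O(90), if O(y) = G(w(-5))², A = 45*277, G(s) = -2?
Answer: -12448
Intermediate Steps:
t = 7 (t = (7/2)*2 = 7)
J(q) = -21 + q (J(q) = q + 7*(-3) = q - 21 = -21 + q)
A = 12465
O(y) = 4 (O(y) = (-2)² = 4)
-(A + J(0)) - O(90) = -(12465 + (-21 + 0)) - 1*4 = -(12465 - 21) - 4 = -1*12444 - 4 = -12444 - 4 = -12448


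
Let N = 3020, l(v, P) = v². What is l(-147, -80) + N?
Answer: 24629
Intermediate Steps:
l(-147, -80) + N = (-147)² + 3020 = 21609 + 3020 = 24629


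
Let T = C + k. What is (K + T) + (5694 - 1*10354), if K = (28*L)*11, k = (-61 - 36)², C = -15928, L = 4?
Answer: -9947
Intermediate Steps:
k = 9409 (k = (-97)² = 9409)
K = 1232 (K = (28*4)*11 = 112*11 = 1232)
T = -6519 (T = -15928 + 9409 = -6519)
(K + T) + (5694 - 1*10354) = (1232 - 6519) + (5694 - 1*10354) = -5287 + (5694 - 10354) = -5287 - 4660 = -9947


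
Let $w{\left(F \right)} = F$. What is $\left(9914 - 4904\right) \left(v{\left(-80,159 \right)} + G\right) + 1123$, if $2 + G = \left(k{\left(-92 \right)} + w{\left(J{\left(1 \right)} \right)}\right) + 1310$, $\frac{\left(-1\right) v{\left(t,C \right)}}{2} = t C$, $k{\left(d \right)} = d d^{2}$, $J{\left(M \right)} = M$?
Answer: $-3767213267$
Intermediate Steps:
$k{\left(d \right)} = d^{3}$
$v{\left(t,C \right)} = - 2 C t$ ($v{\left(t,C \right)} = - 2 t C = - 2 C t$)
$G = -777379$ ($G = -2 + \left(\left(\left(-92\right)^{3} + 1\right) + 1310\right) = -2 + \left(\left(-778688 + 1\right) + 1310\right) = -2 + \left(-778687 + 1310\right) = -2 - 777377 = -777379$)
$\left(9914 - 4904\right) \left(v{\left(-80,159 \right)} + G\right) + 1123 = \left(9914 - 4904\right) \left(\left(-2\right) 159 \left(-80\right) - 777379\right) + 1123 = 5010 \left(25440 - 777379\right) + 1123 = 5010 \left(-751939\right) + 1123 = -3767214390 + 1123 = -3767213267$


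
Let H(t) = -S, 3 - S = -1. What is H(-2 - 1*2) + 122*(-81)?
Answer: -9886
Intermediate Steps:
S = 4 (S = 3 - 1*(-1) = 3 + 1 = 4)
H(t) = -4 (H(t) = -1*4 = -4)
H(-2 - 1*2) + 122*(-81) = -4 + 122*(-81) = -4 - 9882 = -9886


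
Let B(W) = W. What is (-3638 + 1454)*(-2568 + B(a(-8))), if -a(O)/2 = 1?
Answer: 5612880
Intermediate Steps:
a(O) = -2 (a(O) = -2*1 = -2)
(-3638 + 1454)*(-2568 + B(a(-8))) = (-3638 + 1454)*(-2568 - 2) = -2184*(-2570) = 5612880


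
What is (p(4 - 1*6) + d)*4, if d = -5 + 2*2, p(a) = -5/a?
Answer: 6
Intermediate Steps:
d = -1 (d = -5 + 4 = -1)
(p(4 - 1*6) + d)*4 = (-5/(4 - 1*6) - 1)*4 = (-5/(4 - 6) - 1)*4 = (-5/(-2) - 1)*4 = (-5*(-½) - 1)*4 = (5/2 - 1)*4 = (3/2)*4 = 6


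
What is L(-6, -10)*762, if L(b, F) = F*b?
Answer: 45720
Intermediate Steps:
L(-6, -10)*762 = -10*(-6)*762 = 60*762 = 45720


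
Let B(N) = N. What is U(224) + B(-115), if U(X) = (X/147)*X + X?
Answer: 1351/3 ≈ 450.33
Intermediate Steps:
U(X) = X + X²/147 (U(X) = (X*(1/147))*X + X = (X/147)*X + X = X²/147 + X = X + X²/147)
U(224) + B(-115) = (1/147)*224*(147 + 224) - 115 = (1/147)*224*371 - 115 = 1696/3 - 115 = 1351/3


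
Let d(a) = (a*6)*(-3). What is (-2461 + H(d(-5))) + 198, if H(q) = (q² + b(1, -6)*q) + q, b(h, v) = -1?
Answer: 5837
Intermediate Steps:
d(a) = -18*a (d(a) = (6*a)*(-3) = -18*a)
H(q) = q² (H(q) = (q² - q) + q = q²)
(-2461 + H(d(-5))) + 198 = (-2461 + (-18*(-5))²) + 198 = (-2461 + 90²) + 198 = (-2461 + 8100) + 198 = 5639 + 198 = 5837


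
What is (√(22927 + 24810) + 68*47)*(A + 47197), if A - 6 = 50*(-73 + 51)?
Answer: 147345188 + 46103*√47737 ≈ 1.5742e+8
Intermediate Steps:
A = -1094 (A = 6 + 50*(-73 + 51) = 6 + 50*(-22) = 6 - 1100 = -1094)
(√(22927 + 24810) + 68*47)*(A + 47197) = (√(22927 + 24810) + 68*47)*(-1094 + 47197) = (√47737 + 3196)*46103 = (3196 + √47737)*46103 = 147345188 + 46103*√47737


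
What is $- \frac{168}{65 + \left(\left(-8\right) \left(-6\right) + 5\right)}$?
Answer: $- \frac{84}{59} \approx -1.4237$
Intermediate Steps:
$- \frac{168}{65 + \left(\left(-8\right) \left(-6\right) + 5\right)} = - \frac{168}{65 + \left(48 + 5\right)} = - \frac{168}{65 + 53} = - \frac{168}{118} = \left(-168\right) \frac{1}{118} = - \frac{84}{59}$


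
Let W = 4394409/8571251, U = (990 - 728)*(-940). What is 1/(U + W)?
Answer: -8571251/2110923301871 ≈ -4.0604e-6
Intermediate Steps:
U = -246280 (U = 262*(-940) = -246280)
W = 4394409/8571251 (W = 4394409*(1/8571251) = 4394409/8571251 ≈ 0.51269)
1/(U + W) = 1/(-246280 + 4394409/8571251) = 1/(-2110923301871/8571251) = -8571251/2110923301871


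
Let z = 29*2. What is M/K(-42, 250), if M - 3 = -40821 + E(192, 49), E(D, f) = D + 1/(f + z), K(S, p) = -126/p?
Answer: 543372625/6741 ≈ 80607.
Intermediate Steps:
z = 58
E(D, f) = D + 1/(58 + f) (E(D, f) = D + 1/(f + 58) = D + 1/(58 + f))
M = -4346981/107 (M = 3 + (-40821 + (1 + 58*192 + 192*49)/(58 + 49)) = 3 + (-40821 + (1 + 11136 + 9408)/107) = 3 + (-40821 + (1/107)*20545) = 3 + (-40821 + 20545/107) = 3 - 4347302/107 = -4346981/107 ≈ -40626.)
M/K(-42, 250) = -4346981/(107*((-126/250))) = -4346981/(107*((-126*1/250))) = -4346981/(107*(-63/125)) = -4346981/107*(-125/63) = 543372625/6741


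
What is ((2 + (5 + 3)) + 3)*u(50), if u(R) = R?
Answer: 650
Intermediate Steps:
((2 + (5 + 3)) + 3)*u(50) = ((2 + (5 + 3)) + 3)*50 = ((2 + 8) + 3)*50 = (10 + 3)*50 = 13*50 = 650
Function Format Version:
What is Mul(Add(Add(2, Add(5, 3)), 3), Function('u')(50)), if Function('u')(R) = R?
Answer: 650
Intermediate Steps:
Mul(Add(Add(2, Add(5, 3)), 3), Function('u')(50)) = Mul(Add(Add(2, Add(5, 3)), 3), 50) = Mul(Add(Add(2, 8), 3), 50) = Mul(Add(10, 3), 50) = Mul(13, 50) = 650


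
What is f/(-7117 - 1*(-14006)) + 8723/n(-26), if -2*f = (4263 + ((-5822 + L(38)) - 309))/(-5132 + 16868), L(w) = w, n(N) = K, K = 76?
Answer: 58770712361/512045592 ≈ 114.78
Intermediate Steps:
n(N) = 76
f = 305/3912 (f = -(4263 + ((-5822 + 38) - 309))/(2*(-5132 + 16868)) = -(4263 + (-5784 - 309))/(2*11736) = -(4263 - 6093)/(2*11736) = -(-915)/11736 = -½*(-305/1956) = 305/3912 ≈ 0.077965)
f/(-7117 - 1*(-14006)) + 8723/n(-26) = 305/(3912*(-7117 - 1*(-14006))) + 8723/76 = 305/(3912*(-7117 + 14006)) + 8723*(1/76) = (305/3912)/6889 + 8723/76 = (305/3912)*(1/6889) + 8723/76 = 305/26949768 + 8723/76 = 58770712361/512045592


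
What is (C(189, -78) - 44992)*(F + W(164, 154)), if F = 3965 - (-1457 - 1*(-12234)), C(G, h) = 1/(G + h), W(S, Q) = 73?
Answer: 33655314029/111 ≈ 3.0320e+8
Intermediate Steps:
F = -6812 (F = 3965 - (-1457 + 12234) = 3965 - 1*10777 = 3965 - 10777 = -6812)
(C(189, -78) - 44992)*(F + W(164, 154)) = (1/(189 - 78) - 44992)*(-6812 + 73) = (1/111 - 44992)*(-6739) = -4994111/111*(-6739) = 33655314029/111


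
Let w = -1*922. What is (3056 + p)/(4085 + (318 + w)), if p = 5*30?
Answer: 3206/3481 ≈ 0.92100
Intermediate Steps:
w = -922
p = 150
(3056 + p)/(4085 + (318 + w)) = (3056 + 150)/(4085 + (318 - 922)) = 3206/(4085 - 604) = 3206/3481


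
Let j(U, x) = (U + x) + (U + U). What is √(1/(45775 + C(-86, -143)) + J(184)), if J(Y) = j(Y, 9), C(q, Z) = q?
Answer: √1171078974170/45689 ≈ 23.685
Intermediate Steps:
j(U, x) = x + 3*U (j(U, x) = (U + x) + 2*U = x + 3*U)
J(Y) = 9 + 3*Y
√(1/(45775 + C(-86, -143)) + J(184)) = √(1/(45775 - 86) + (9 + 3*184)) = √(1/45689 + (9 + 552)) = √(1/45689 + 561) = √(25631530/45689) = √1171078974170/45689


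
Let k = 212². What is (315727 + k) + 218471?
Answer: 579142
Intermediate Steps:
k = 44944
(315727 + k) + 218471 = (315727 + 44944) + 218471 = 360671 + 218471 = 579142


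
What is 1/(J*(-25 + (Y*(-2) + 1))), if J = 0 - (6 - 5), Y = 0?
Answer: 1/24 ≈ 0.041667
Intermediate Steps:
J = -1 (J = 0 - 1*1 = 0 - 1 = -1)
1/(J*(-25 + (Y*(-2) + 1))) = 1/(-(-25 + (0*(-2) + 1))) = 1/(-(-25 + (0 + 1))) = 1/(-(-25 + 1)) = 1/(-1*(-24)) = 1/24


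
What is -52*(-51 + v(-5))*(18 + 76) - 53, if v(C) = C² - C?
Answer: 102595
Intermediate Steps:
-52*(-51 + v(-5))*(18 + 76) - 53 = -52*(-51 - 5*(-1 - 5))*(18 + 76) - 53 = -52*(-51 - 5*(-6))*94 - 53 = -52*(-51 + 30)*94 - 53 = -(-1092)*94 - 53 = -52*(-1974) - 53 = 102648 - 53 = 102595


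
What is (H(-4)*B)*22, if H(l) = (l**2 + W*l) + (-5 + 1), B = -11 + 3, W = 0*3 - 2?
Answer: -3520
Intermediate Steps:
W = -2 (W = 0 - 2 = -2)
B = -8
H(l) = -4 + l**2 - 2*l (H(l) = (l**2 - 2*l) + (-5 + 1) = (l**2 - 2*l) - 4 = -4 + l**2 - 2*l)
(H(-4)*B)*22 = ((-4 + (-4)**2 - 2*(-4))*(-8))*22 = ((-4 + 16 + 8)*(-8))*22 = (20*(-8))*22 = -160*22 = -3520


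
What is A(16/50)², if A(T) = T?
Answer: 64/625 ≈ 0.10240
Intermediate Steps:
A(16/50)² = (16/50)² = (16*(1/50))² = (8/25)² = 64/625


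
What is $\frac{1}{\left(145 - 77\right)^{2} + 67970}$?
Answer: $\frac{1}{72594} \approx 1.3775 \cdot 10^{-5}$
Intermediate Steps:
$\frac{1}{\left(145 - 77\right)^{2} + 67970} = \frac{1}{68^{2} + 67970} = \frac{1}{4624 + 67970} = \frac{1}{72594}$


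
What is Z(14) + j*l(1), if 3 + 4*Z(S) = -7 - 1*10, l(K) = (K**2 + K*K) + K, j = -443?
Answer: -1334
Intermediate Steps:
l(K) = K + 2*K**2 (l(K) = (K**2 + K**2) + K = 2*K**2 + K = K + 2*K**2)
Z(S) = -5 (Z(S) = -3/4 + (-7 - 1*10)/4 = -3/4 + (-7 - 10)/4 = -3/4 + (1/4)*(-17) = -3/4 - 17/4 = -5)
Z(14) + j*l(1) = -5 - 443*(1 + 2*1) = -5 - 443*(1 + 2) = -5 - 443*3 = -5 - 1329 = -1334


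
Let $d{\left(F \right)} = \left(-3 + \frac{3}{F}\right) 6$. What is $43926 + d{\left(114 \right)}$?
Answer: $\frac{834255}{19} \approx 43908.0$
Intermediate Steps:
$d{\left(F \right)} = -18 + \frac{18}{F}$
$43926 + d{\left(114 \right)} = 43926 - \left(18 - \frac{18}{114}\right) = 43926 + \left(-18 + 18 \cdot \frac{1}{114}\right) = 43926 + \left(-18 + \frac{3}{19}\right) = 43926 - \frac{339}{19} = \frac{834255}{19}$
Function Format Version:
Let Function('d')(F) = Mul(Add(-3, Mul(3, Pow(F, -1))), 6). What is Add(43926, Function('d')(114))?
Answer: Rational(834255, 19) ≈ 43908.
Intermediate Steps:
Function('d')(F) = Add(-18, Mul(18, Pow(F, -1)))
Add(43926, Function('d')(114)) = Add(43926, Add(-18, Mul(18, Pow(114, -1)))) = Add(43926, Add(-18, Mul(18, Rational(1, 114)))) = Add(43926, Add(-18, Rational(3, 19))) = Add(43926, Rational(-339, 19)) = Rational(834255, 19)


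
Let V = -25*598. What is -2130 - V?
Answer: 12820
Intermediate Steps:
V = -14950
-2130 - V = -2130 - 1*(-14950) = -2130 + 14950 = 12820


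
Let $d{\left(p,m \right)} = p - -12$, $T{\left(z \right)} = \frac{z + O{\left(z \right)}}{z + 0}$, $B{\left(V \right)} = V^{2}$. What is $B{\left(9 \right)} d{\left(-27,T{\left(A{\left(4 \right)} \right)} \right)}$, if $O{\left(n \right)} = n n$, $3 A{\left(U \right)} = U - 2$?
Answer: $-1215$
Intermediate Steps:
$A{\left(U \right)} = - \frac{2}{3} + \frac{U}{3}$ ($A{\left(U \right)} = \frac{U - 2}{3} = \frac{-2 + U}{3} = - \frac{2}{3} + \frac{U}{3}$)
$O{\left(n \right)} = n^{2}$
$T{\left(z \right)} = \frac{z + z^{2}}{z}$ ($T{\left(z \right)} = \frac{z + z^{2}}{z + 0} = \frac{z + z^{2}}{z}$)
$d{\left(p,m \right)} = 12 + p$ ($d{\left(p,m \right)} = p + 12 = 12 + p$)
$B{\left(9 \right)} d{\left(-27,T{\left(A{\left(4 \right)} \right)} \right)} = 9^{2} \left(12 - 27\right) = 81 \left(-15\right) = -1215$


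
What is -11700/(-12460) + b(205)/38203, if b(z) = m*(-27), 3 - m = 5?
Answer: 22382397/23800469 ≈ 0.94042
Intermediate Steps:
m = -2 (m = 3 - 1*5 = 3 - 5 = -2)
b(z) = 54 (b(z) = -2*(-27) = 54)
-11700/(-12460) + b(205)/38203 = -11700/(-12460) + 54/38203 = -11700*(-1/12460) + 54*(1/38203) = 585/623 + 54/38203 = 22382397/23800469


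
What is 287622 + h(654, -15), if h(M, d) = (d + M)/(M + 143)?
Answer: 229235373/797 ≈ 2.8762e+5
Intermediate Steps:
h(M, d) = (M + d)/(143 + M)
287622 + h(654, -15) = 287622 + (654 - 15)/(143 + 654) = 287622 + 639/797 = 229235373/797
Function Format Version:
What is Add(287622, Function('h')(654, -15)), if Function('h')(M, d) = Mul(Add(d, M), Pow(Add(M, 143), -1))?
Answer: Rational(229235373, 797) ≈ 2.8762e+5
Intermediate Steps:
Function('h')(M, d) = Mul(Pow(Add(143, M), -1), Add(M, d)) (Function('h')(M, d) = Mul(Add(M, d), Pow(Add(143, M), -1)) = Mul(Pow(Add(143, M), -1), Add(M, d)))
Add(287622, Function('h')(654, -15)) = Add(287622, Mul(Pow(Add(143, 654), -1), Add(654, -15))) = Add(287622, Mul(Pow(797, -1), 639)) = Add(287622, Mul(Rational(1, 797), 639)) = Add(287622, Rational(639, 797)) = Rational(229235373, 797)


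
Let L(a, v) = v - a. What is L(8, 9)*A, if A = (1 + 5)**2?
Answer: 36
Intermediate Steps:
A = 36 (A = 6**2 = 36)
L(8, 9)*A = (9 - 1*8)*36 = (9 - 8)*36 = 1*36 = 36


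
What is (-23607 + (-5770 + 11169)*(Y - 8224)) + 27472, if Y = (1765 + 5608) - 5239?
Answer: -32876045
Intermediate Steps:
Y = 2134 (Y = 7373 - 5239 = 2134)
(-23607 + (-5770 + 11169)*(Y - 8224)) + 27472 = (-23607 + (-5770 + 11169)*(2134 - 8224)) + 27472 = (-23607 + 5399*(-6090)) + 27472 = (-23607 - 32879910) + 27472 = -32903517 + 27472 = -32876045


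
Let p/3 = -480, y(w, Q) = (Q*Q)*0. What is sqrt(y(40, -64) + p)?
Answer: 12*I*sqrt(10) ≈ 37.947*I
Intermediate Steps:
y(w, Q) = 0 (y(w, Q) = Q**2*0 = 0)
p = -1440 (p = 3*(-480) = -1440)
sqrt(y(40, -64) + p) = sqrt(0 - 1440) = sqrt(-1440) = 12*I*sqrt(10)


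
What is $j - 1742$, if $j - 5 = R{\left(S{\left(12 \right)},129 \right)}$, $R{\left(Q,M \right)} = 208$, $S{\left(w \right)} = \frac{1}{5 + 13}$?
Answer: $-1529$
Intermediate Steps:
$S{\left(w \right)} = \frac{1}{18}$
$j = 213$ ($j = 5 + 208 = 213$)
$j - 1742 = 213 - 1742 = -1529$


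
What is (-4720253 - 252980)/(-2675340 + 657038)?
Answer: 4973233/2018302 ≈ 2.4641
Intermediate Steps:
(-4720253 - 252980)/(-2675340 + 657038) = -4973233/(-2018302) = -4973233*(-1/2018302) = 4973233/2018302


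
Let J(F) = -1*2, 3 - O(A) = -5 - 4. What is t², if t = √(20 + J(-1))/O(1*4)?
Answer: ⅛ ≈ 0.12500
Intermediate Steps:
O(A) = 12 (O(A) = 3 - (-5 - 4) = 3 - 1*(-9) = 3 + 9 = 12)
J(F) = -2
t = √2/4 (t = √(20 - 2)/12 = √18*(1/12) = (3*√2)*(1/12) = √2/4 ≈ 0.35355)
t² = (√2/4)² = ⅛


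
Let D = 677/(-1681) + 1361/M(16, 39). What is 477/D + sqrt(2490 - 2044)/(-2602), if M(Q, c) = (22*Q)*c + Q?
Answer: -3673482576/2338949 - sqrt(446)/2602 ≈ -1570.6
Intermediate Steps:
M(Q, c) = Q + 22*Q*c (M(Q, c) = 22*Q*c + Q = Q + 22*Q*c)
D = -7016847/23103664 (D = 677/(-1681) + 1361/((16*(1 + 22*39))) = 677*(-1/1681) + 1361/((16*(1 + 858))) = -677/1681 + 1361/((16*859)) = -677/1681 + 1361/13744 = -7016847/23103664 ≈ -0.30371)
477/D + sqrt(2490 - 2044)/(-2602) = 477/(-7016847/23103664) + sqrt(2490 - 2044)/(-2602) = 477*(-23103664/7016847) + sqrt(446)*(-1/2602) = -3673482576/2338949 - sqrt(446)/2602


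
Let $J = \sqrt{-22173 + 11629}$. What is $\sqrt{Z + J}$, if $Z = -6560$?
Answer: $2 \sqrt{-1640 + i \sqrt{659}} \approx 0.63388 + 80.996 i$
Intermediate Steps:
$J = 4 i \sqrt{659}$ ($J = \sqrt{-10544} = 4 i \sqrt{659} \approx 102.68 i$)
$\sqrt{Z + J} = \sqrt{-6560 + 4 i \sqrt{659}}$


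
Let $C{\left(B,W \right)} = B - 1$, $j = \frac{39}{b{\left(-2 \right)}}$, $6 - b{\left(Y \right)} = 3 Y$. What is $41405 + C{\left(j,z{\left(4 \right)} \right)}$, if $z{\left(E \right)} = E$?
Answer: $\frac{165629}{4} \approx 41407.0$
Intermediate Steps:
$b{\left(Y \right)} = 6 - 3 Y$
$j = \frac{13}{4}$ ($j = \frac{39}{6 - -6} = \frac{39}{6 + 6} = \frac{39}{12} = 39 \cdot \frac{1}{12} = \frac{13}{4} \approx 3.25$)
$C{\left(B,W \right)} = -1 + B$
$41405 + C{\left(j,z{\left(4 \right)} \right)} = 41405 + \left(-1 + \frac{13}{4}\right) = 41405 + \frac{9}{4} = \frac{165629}{4}$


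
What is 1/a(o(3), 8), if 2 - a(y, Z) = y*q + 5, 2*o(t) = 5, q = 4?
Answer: -1/13 ≈ -0.076923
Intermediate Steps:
o(t) = 5/2 (o(t) = (1/2)*5 = 5/2)
a(y, Z) = -3 - 4*y (a(y, Z) = 2 - (y*4 + 5) = 2 - (4*y + 5) = 2 - (5 + 4*y) = 2 + (-5 - 4*y) = -3 - 4*y)
1/a(o(3), 8) = 1/(-3 - 4*5/2) = 1/(-3 - 10) = 1/(-13) = -1/13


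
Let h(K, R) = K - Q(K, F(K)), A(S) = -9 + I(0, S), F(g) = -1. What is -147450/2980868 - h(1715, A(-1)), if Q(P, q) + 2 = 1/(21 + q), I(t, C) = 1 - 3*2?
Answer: -25590743813/14904340 ≈ -1717.0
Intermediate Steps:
I(t, C) = -5 (I(t, C) = 1 - 6 = -5)
Q(P, q) = -2 + 1/(21 + q)
A(S) = -14 (A(S) = -9 - 5 = -14)
h(K, R) = 39/20 + K (h(K, R) = K - (-41 - 2*(-1))/(21 - 1) = K - (-41 + 2)/20 = K - (-39)/20 = K - 1*(-39/20) = K + 39/20 = 39/20 + K)
-147450/2980868 - h(1715, A(-1)) = -147450/2980868 - (39/20 + 1715) = -147450*1/2980868 - 1*34339/20 = -73725/1490434 - 34339/20 = -25590743813/14904340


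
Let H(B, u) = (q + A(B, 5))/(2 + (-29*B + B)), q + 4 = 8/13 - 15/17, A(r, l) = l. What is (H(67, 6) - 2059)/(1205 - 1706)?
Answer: 426371624/103745577 ≈ 4.1098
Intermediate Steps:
q = -943/221 (q = -4 + (8/13 - 15/17) = -4 - 59/221 = -943/221 ≈ -4.2670)
H(B, u) = 162/(221*(2 - 28*B)) (H(B, u) = (-943/221 + 5)/(2 + (-29*B + B)) = 162/(221*(2 - 28*B)))
(H(67, 6) - 2059)/(1205 - 1706) = (-81/(-221 + 3094*67) - 2059)/(1205 - 1706) = (-81/(-221 + 207298) - 2059)/(-501) = (-81/207077 - 2059)*(-1/501) = -426371624/207077*(-1/501) = 426371624/103745577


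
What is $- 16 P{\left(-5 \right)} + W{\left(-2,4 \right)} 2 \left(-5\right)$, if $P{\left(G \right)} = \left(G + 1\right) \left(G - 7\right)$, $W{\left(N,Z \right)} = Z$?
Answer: $-808$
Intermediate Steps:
$P{\left(G \right)} = \left(1 + G\right) \left(-7 + G\right)$
$- 16 P{\left(-5 \right)} + W{\left(-2,4 \right)} 2 \left(-5\right) = - 16 \left(-7 + \left(-5\right)^{2} - -30\right) + 4 \cdot 2 \left(-5\right) = - 16 \left(-7 + 25 + 30\right) + 8 \left(-5\right) = \left(-16\right) 48 - 40 = -768 - 40 = -808$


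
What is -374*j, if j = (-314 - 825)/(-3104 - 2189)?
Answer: -6358/79 ≈ -80.481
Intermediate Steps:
j = 17/79 (j = -1139/(-5293) = -1139*(-1/5293) = 17/79 ≈ 0.21519)
-374*j = -374*17/79 = -6358/79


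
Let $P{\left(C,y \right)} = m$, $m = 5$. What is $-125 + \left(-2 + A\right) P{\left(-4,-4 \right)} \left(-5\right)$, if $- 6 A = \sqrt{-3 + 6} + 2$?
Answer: $- \frac{200}{3} + \frac{25 \sqrt{3}}{6} \approx -59.45$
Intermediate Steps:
$P{\left(C,y \right)} = 5$
$A = - \frac{1}{3} - \frac{\sqrt{3}}{6}$ ($A = - \frac{\sqrt{-3 + 6} + 2}{6} = - \frac{\sqrt{3} + 2}{6} = - \frac{2 + \sqrt{3}}{6} = - \frac{1}{3} - \frac{\sqrt{3}}{6} \approx -0.62201$)
$-125 + \left(-2 + A\right) P{\left(-4,-4 \right)} \left(-5\right) = -125 + \left(-2 - \left(\frac{1}{3} + \frac{\sqrt{3}}{6}\right)\right) 5 \left(-5\right) = -125 + \left(- \frac{7}{3} - \frac{\sqrt{3}}{6}\right) 5 \left(-5\right) = -125 + \left(- \frac{35}{3} - \frac{5 \sqrt{3}}{6}\right) \left(-5\right) = -125 + \left(\frac{175}{3} + \frac{25 \sqrt{3}}{6}\right) = - \frac{200}{3} + \frac{25 \sqrt{3}}{6}$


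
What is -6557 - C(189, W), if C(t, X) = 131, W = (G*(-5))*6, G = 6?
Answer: -6688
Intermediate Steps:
W = -180 (W = (6*(-5))*6 = -30*6 = -180)
-6557 - C(189, W) = -6557 - 1*131 = -6557 - 131 = -6688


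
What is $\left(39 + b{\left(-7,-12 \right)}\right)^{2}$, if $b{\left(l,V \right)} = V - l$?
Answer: $1156$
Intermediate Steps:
$\left(39 + b{\left(-7,-12 \right)}\right)^{2} = \left(39 - 5\right)^{2} = 34^{2} = 1156$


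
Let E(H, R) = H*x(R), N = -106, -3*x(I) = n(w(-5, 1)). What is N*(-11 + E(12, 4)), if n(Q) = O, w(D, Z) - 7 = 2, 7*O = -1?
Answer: 7738/7 ≈ 1105.4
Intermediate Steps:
O = -⅐ (O = (⅐)*(-1) = -⅐ ≈ -0.14286)
w(D, Z) = 9 (w(D, Z) = 7 + 2 = 9)
n(Q) = -⅐
x(I) = 1/21 (x(I) = -⅓*(-⅐) = 1/21)
E(H, R) = H/21 (E(H, R) = H*(1/21) = H/21)
N*(-11 + E(12, 4)) = -106*(-11 + (1/21)*12) = -106*(-11 + 4/7) = -106*(-73/7) = 7738/7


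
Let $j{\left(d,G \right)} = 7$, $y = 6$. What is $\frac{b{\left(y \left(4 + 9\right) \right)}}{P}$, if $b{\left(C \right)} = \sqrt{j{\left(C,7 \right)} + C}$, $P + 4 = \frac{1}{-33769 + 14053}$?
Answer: $- \frac{19716 \sqrt{85}}{78865} \approx -2.3049$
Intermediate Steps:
$P = - \frac{78865}{19716}$ ($P = -4 + \frac{1}{-33769 + 14053} = -4 + \frac{1}{-19716} = -4 - \frac{1}{19716} = - \frac{78865}{19716} \approx -4.0001$)
$b{\left(C \right)} = \sqrt{7 + C}$
$\frac{b{\left(y \left(4 + 9\right) \right)}}{P} = \frac{\sqrt{7 + 6 \left(4 + 9\right)}}{- \frac{78865}{19716}} = \sqrt{7 + 6 \cdot 13} \left(- \frac{19716}{78865}\right) = \sqrt{7 + 78} \left(- \frac{19716}{78865}\right) = \sqrt{85} \left(- \frac{19716}{78865}\right) = - \frac{19716 \sqrt{85}}{78865}$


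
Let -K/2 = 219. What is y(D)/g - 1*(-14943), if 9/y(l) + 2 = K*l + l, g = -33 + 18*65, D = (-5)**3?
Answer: 309351734334/20702117 ≈ 14943.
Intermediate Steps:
D = -125
K = -438 (K = -2*219 = -438)
g = 1137 (g = -33 + 1170 = 1137)
y(l) = 9/(-2 - 437*l) (y(l) = 9/(-2 + (-438*l + l)) = 9/(-2 - 437*l))
y(D)/g - 1*(-14943) = -9/(2 + 437*(-125))/1137 - 1*(-14943) = -9/(2 - 54625)*(1/1137) + 14943 = -9/(-54623)*(1/1137) + 14943 = -9*(-1/54623)*(1/1137) + 14943 = (9/54623)*(1/1137) + 14943 = 3/20702117 + 14943 = 309351734334/20702117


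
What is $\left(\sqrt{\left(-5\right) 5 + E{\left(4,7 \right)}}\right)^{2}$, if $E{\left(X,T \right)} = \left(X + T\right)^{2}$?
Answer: $96$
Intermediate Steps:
$E{\left(X,T \right)} = \left(T + X\right)^{2}$
$\left(\sqrt{\left(-5\right) 5 + E{\left(4,7 \right)}}\right)^{2} = \left(\sqrt{\left(-5\right) 5 + \left(7 + 4\right)^{2}}\right)^{2} = \left(\sqrt{-25 + 11^{2}}\right)^{2} = \left(\sqrt{-25 + 121}\right)^{2} = \left(\sqrt{96}\right)^{2} = \left(4 \sqrt{6}\right)^{2} = 96$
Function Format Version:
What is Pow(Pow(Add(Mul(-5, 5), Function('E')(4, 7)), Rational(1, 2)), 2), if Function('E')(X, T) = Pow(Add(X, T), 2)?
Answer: 96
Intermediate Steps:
Function('E')(X, T) = Pow(Add(T, X), 2)
Pow(Pow(Add(Mul(-5, 5), Function('E')(4, 7)), Rational(1, 2)), 2) = Pow(Pow(Add(Mul(-5, 5), Pow(Add(7, 4), 2)), Rational(1, 2)), 2) = Pow(Pow(Add(-25, Pow(11, 2)), Rational(1, 2)), 2) = Pow(Pow(Add(-25, 121), Rational(1, 2)), 2) = Pow(Pow(96, Rational(1, 2)), 2) = Pow(Mul(4, Pow(6, Rational(1, 2))), 2) = 96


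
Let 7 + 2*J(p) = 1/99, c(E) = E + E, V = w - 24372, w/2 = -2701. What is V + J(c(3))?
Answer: -2947972/99 ≈ -29778.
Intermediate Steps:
w = -5402 (w = 2*(-2701) = -5402)
V = -29774 (V = -5402 - 24372 = -29774)
c(E) = 2*E
J(p) = -346/99 (J(p) = -7/2 + (½)/99 = -7/2 + (½)*(1/99) = -7/2 + 1/198 = -346/99)
V + J(c(3)) = -29774 - 346/99 = -2947972/99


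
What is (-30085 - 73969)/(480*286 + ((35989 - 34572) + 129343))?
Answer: -52027/134020 ≈ -0.38820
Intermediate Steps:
(-30085 - 73969)/(480*286 + ((35989 - 34572) + 129343)) = -104054/(137280 + (1417 + 129343)) = -104054/(137280 + 130760) = -104054/268040 = -104054*1/268040 = -52027/134020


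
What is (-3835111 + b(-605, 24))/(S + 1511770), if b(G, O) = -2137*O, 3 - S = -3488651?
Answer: -353309/454584 ≈ -0.77721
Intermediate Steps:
S = 3488654 (S = 3 - 1*(-3488651) = 3 + 3488651 = 3488654)
(-3835111 + b(-605, 24))/(S + 1511770) = (-3835111 - 2137*24)/(3488654 + 1511770) = (-3835111 - 51288)/5000424 = -3886399*1/5000424 = -353309/454584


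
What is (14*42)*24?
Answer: 14112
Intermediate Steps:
(14*42)*24 = 588*24 = 14112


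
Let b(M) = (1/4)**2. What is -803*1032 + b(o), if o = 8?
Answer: -13259135/16 ≈ -8.2870e+5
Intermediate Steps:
b(M) = 1/16 (b(M) = (1*(1/4))**2 = (1/4)**2 = 1/16)
-803*1032 + b(o) = -803*1032 + 1/16 = -828696 + 1/16 = -13259135/16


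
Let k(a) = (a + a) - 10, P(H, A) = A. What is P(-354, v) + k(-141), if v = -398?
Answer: -690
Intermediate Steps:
k(a) = -10 + 2*a (k(a) = 2*a - 10 = -10 + 2*a)
P(-354, v) + k(-141) = -398 + (-10 + 2*(-141)) = -398 + (-10 - 282) = -398 - 292 = -690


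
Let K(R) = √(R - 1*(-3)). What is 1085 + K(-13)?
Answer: 1085 + I*√10 ≈ 1085.0 + 3.1623*I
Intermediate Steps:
K(R) = √(3 + R) (K(R) = √(R + 3) = √(3 + R))
1085 + K(-13) = 1085 + √(3 - 13) = 1085 + √(-10) = 1085 + I*√10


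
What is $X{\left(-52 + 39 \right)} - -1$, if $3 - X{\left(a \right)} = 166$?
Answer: $-162$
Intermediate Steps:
$X{\left(a \right)} = -163$ ($X{\left(a \right)} = 3 - 166 = -163$)
$X{\left(-52 + 39 \right)} - -1 = -163 - -1 = -163 + 1 = -162$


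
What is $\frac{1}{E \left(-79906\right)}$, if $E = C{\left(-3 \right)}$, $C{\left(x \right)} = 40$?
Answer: $- \frac{1}{3196240} \approx -3.1287 \cdot 10^{-7}$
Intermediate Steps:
$E = 40$
$\frac{1}{E \left(-79906\right)} = \frac{1}{40 \left(-79906\right)} = \frac{1}{40} \left(- \frac{1}{79906}\right) = - \frac{1}{3196240}$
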